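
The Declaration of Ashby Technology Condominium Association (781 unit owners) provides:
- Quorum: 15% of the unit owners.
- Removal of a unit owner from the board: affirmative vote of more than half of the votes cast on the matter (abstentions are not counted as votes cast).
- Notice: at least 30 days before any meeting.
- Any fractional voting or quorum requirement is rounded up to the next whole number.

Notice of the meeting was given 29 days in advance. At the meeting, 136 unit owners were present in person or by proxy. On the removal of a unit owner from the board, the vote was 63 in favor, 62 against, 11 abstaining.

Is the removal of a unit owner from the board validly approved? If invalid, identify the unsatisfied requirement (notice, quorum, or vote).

Invalid — notice requirement not satisfied.

Notice: 29 days given; 30 required. Not satisfied.
Quorum: 15% of 781 = 117.15, rounded up to 118; 136 present. Satisfied.
Vote: requires a majority of the votes cast (136 − 11 abstaining = 125); a majority of 125 is 63, so 63 needed; 63 in favor. Satisfied.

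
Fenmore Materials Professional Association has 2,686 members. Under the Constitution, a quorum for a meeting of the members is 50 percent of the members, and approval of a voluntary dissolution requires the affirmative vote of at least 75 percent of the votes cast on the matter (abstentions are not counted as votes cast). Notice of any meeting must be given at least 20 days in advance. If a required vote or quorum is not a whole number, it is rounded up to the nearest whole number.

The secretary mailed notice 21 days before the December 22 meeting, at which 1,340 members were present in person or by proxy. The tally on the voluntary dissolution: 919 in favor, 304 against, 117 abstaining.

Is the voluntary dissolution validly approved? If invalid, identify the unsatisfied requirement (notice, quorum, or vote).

Notice: 21 days given; 20 required. Satisfied.
Quorum: 50% of 2,686 = 1,343; 1,340 present. Not satisfied.
Vote: requires three-fourths of the votes cast (1,340 − 117 abstaining = 1,223); 3/4 of 1223 = 917.25, rounded up to 918, so 918 needed; 919 in favor. Satisfied.

Invalid — quorum requirement not satisfied.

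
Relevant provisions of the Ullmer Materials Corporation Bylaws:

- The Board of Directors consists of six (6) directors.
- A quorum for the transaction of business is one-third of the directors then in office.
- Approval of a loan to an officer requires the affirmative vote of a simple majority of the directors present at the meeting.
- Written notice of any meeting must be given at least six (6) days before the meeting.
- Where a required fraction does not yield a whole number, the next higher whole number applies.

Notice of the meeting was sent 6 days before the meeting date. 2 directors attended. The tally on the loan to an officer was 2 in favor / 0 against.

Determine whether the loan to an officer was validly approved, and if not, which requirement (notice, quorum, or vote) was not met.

Valid — all requirements satisfied.

Notice: 6 days given; 6 required (6 ≥ 6). Satisfied.
Quorum: 2 present; quorum is 2. Satisfied.
Vote: the loan to an officer requires a majority of the directors present (2). A majority of 2 is 2, so 2 affirmative votes are needed; 2 voted in favor. Satisfied.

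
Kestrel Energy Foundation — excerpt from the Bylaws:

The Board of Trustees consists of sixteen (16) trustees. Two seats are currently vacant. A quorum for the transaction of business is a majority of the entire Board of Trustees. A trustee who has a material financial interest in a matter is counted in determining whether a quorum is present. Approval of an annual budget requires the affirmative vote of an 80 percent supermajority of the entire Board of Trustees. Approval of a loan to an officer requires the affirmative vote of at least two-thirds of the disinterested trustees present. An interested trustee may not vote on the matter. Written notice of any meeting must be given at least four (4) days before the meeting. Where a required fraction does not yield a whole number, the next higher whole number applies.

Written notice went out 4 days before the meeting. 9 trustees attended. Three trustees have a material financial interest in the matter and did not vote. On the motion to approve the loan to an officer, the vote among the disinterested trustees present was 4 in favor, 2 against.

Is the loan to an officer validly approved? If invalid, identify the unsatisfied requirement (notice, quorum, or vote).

Notice: 4 days given; 4 required (4 ≥ 4). Satisfied.
Quorum: 9 present (interested trustees count toward quorum); quorum is 9. Satisfied.
Vote: the loan to an officer requires two-thirds of the disinterested trustees present (9 − 3 = 6). 2/3 of 6 = 4, so 4 affirmative votes are needed; 4 voted in favor. Satisfied.

Valid — all requirements satisfied.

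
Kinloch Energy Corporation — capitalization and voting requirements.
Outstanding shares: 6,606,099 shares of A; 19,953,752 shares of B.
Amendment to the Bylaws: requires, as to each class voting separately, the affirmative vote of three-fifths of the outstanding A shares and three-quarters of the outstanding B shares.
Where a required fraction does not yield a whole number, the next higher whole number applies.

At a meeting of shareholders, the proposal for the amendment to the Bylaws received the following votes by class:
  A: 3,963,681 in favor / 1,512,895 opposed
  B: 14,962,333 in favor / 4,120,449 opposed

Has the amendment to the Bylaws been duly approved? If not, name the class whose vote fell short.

Not approved — the B shares did not give the required vote.

A: 3/5 of 6606099 = 3963659.40, rounded up to 3963660; 3,963,660 required, 3,963,681 in favor — approved.
B: 3/4 of 19953752 = 14965314; 14,965,314 required, 14,962,333 in favor — not approved.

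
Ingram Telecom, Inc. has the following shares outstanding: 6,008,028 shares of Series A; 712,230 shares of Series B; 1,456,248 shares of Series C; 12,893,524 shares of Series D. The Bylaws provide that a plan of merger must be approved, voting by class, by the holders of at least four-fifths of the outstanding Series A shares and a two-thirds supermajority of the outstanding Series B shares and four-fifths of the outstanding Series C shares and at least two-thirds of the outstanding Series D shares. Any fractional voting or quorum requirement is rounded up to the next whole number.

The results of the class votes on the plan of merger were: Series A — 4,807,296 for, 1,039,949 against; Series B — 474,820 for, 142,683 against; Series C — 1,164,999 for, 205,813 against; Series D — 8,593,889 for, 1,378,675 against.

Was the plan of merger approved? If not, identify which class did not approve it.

Not approved — the Series D shares did not give the required vote.

Series A: 4/5 of 6008028 = 4806422.40, rounded up to 4806423; 4,806,423 required, 4,807,296 in favor — approved.
Series B: 2/3 of 712230 = 474820; 474,820 required, 474,820 in favor — approved.
Series C: 4/5 of 1456248 = 1164998.40, rounded up to 1164999; 1,164,999 required, 1,164,999 in favor — approved.
Series D: 2/3 of 12893524 = 8595682.67, rounded up to 8595683; 8,595,683 required, 8,593,889 in favor — not approved.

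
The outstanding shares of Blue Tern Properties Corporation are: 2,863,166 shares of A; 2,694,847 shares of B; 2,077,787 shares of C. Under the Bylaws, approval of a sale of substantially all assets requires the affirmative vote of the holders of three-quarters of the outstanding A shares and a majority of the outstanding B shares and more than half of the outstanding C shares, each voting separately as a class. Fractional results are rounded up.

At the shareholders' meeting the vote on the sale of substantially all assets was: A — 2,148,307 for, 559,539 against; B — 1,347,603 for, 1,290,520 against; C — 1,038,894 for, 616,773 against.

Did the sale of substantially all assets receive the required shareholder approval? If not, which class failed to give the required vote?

Approved — every class gave the required vote.

A: 3/4 of 2863166 = 2147374.50, rounded up to 2147375; 2,147,375 required, 2,148,307 in favor — approved.
B: a majority of 2694847 is 1347424; 1,347,424 required, 1,347,603 in favor — approved.
C: a majority of 2077787 is 1038894; 1,038,894 required, 1,038,894 in favor — approved.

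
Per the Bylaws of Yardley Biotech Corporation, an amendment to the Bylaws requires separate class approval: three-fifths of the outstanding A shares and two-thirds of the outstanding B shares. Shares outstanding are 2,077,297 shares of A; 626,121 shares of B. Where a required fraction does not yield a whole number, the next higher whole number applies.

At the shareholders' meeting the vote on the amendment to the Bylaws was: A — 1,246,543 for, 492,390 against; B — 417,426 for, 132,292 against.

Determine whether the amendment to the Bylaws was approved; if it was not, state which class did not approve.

Approved — every class gave the required vote.

A: 3/5 of 2077297 = 1246378.20, rounded up to 1246379; 1,246,379 required, 1,246,543 in favor — approved.
B: 2/3 of 626121 = 417414; 417,414 required, 417,426 in favor — approved.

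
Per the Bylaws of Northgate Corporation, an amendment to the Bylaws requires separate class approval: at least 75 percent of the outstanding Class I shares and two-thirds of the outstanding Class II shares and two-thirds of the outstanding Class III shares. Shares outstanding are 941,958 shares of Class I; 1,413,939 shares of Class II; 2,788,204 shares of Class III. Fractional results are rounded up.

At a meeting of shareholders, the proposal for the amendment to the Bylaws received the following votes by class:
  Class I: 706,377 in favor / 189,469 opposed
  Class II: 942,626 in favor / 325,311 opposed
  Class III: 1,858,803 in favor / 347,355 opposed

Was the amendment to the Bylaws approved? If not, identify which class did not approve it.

Not approved — the Class I shares did not give the required vote.

Class I: 3/4 of 941958 = 706468.50, rounded up to 706469; 706,469 required, 706,377 in favor — not approved.
Class II: 2/3 of 1413939 = 942626; 942,626 required, 942,626 in favor — approved.
Class III: 2/3 of 2788204 = 1858802.67, rounded up to 1858803; 1,858,803 required, 1,858,803 in favor — approved.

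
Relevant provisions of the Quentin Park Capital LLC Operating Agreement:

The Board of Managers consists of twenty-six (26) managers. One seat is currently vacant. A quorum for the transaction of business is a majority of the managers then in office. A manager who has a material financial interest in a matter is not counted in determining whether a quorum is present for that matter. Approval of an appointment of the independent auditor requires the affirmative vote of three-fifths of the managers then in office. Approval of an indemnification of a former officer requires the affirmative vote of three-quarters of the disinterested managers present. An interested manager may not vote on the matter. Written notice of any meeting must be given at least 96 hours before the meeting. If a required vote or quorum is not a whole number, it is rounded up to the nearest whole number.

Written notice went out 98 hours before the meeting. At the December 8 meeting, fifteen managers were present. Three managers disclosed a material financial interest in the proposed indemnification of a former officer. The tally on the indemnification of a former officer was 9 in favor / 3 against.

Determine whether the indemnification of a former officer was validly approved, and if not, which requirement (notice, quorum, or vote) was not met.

Invalid — quorum requirement not satisfied.

Notice: 98 hours given; 96 required (98 ≥ 96). Satisfied.
Quorum: 15 present, but the 3 interested managers do not count, leaving 12. Quorum is 13. Not satisfied.
Vote: the indemnification of a former officer requires three-fourths of the disinterested managers present (15 − 3 = 12). 3/4 of 12 = 9, so 9 affirmative votes are needed; 9 voted in favor. Satisfied. (Moot — without a quorum no business can be validly transacted.)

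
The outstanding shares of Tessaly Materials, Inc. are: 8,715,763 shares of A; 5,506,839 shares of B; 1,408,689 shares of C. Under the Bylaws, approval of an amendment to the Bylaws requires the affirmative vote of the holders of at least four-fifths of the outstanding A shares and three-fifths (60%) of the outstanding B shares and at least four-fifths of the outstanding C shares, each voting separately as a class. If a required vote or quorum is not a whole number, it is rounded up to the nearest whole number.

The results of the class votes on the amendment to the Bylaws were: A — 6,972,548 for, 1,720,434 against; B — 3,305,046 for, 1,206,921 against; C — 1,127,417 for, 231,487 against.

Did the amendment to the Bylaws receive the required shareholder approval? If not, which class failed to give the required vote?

Not approved — the A shares did not give the required vote.

A: 4/5 of 8715763 = 6972610.40, rounded up to 6972611; 6,972,611 required, 6,972,548 in favor — not approved.
B: 3/5 of 5506839 = 3304103.40, rounded up to 3304104; 3,304,104 required, 3,305,046 in favor — approved.
C: 4/5 of 1408689 = 1126951.20, rounded up to 1126952; 1,126,952 required, 1,127,417 in favor — approved.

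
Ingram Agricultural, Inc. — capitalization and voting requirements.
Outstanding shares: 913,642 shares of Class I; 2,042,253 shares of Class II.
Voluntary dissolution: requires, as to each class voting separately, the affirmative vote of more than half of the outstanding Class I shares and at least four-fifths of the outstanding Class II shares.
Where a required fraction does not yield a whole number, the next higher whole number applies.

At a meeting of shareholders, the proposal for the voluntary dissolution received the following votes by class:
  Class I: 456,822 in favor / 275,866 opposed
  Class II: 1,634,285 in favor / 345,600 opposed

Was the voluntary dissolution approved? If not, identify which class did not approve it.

Approved — every class gave the required vote.

Class I: a majority of 913642 is 456822; 456,822 required, 456,822 in favor — approved.
Class II: 4/5 of 2042253 = 1633802.40, rounded up to 1633803; 1,633,803 required, 1,634,285 in favor — approved.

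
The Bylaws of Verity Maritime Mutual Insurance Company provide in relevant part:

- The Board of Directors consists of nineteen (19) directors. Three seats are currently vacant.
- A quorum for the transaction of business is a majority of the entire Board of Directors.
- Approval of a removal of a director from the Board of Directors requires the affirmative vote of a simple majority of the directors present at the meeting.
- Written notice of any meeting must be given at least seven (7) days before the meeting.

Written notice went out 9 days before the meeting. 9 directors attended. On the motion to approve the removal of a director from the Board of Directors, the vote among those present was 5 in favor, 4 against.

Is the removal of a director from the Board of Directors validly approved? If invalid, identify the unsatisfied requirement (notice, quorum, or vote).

Invalid — quorum requirement not satisfied.

Notice: 9 days given; 7 required (9 ≥ 7). Satisfied.
Quorum: 9 present; quorum is 10. Not satisfied.
Vote: the removal of a director from the Board of Directors requires a majority of the directors present (9). A majority of 9 is 5, so 5 affirmative votes are needed; 5 voted in favor. Satisfied. (Moot — without a quorum no business can be validly transacted.)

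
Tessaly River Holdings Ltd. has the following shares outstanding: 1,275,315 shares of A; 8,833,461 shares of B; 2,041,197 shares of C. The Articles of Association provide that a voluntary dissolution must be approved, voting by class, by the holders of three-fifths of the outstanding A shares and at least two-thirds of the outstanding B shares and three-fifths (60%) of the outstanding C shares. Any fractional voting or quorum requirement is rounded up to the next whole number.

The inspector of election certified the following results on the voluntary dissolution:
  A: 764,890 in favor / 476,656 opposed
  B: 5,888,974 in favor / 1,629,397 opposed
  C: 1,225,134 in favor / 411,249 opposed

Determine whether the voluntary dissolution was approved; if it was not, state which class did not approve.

A: 3/5 of 1275315 = 765189; 765,189 required, 764,890 in favor — not approved.
B: 2/3 of 8833461 = 5888974; 5,888,974 required, 5,888,974 in favor — approved.
C: 3/5 of 2041197 = 1224718.20, rounded up to 1224719; 1,224,719 required, 1,225,134 in favor — approved.

Not approved — the A shares did not give the required vote.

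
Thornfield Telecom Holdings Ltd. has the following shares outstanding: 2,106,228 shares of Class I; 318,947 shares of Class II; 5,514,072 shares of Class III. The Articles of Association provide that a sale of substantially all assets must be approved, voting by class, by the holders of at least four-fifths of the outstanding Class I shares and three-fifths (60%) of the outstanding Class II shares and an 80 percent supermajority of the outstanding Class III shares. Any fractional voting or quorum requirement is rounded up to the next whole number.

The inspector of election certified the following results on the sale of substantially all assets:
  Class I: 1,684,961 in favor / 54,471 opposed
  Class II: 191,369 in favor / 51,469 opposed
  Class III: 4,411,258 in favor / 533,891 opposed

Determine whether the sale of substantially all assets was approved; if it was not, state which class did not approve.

Not approved — the Class I shares did not give the required vote.

Class I: 4/5 of 2106228 = 1684982.40, rounded up to 1684983; 1,684,983 required, 1,684,961 in favor — not approved.
Class II: 3/5 of 318947 = 191368.20, rounded up to 191369; 191,369 required, 191,369 in favor — approved.
Class III: 4/5 of 5514072 = 4411257.60, rounded up to 4411258; 4,411,258 required, 4,411,258 in favor — approved.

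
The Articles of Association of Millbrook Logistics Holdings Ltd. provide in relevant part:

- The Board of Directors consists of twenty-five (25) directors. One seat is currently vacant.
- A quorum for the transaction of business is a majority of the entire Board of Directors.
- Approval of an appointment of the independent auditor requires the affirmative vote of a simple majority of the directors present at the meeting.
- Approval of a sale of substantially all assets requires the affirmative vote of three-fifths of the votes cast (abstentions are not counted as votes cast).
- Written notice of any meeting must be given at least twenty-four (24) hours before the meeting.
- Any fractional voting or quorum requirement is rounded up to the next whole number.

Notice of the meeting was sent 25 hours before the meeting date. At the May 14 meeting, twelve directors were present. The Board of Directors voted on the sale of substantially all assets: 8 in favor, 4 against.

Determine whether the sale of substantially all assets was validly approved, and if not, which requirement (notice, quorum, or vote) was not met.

Notice: 25 hours given; 24 required (25 ≥ 24). Satisfied.
Quorum: 12 present; quorum is 13. Not satisfied.
Vote: the sale of substantially all assets requires three-fifths of the votes cast (12). 3/5 of 12 = 7.20, rounded up to 8, so 8 affirmative votes are needed; 8 voted in favor. Satisfied. (Moot — without a quorum no business can be validly transacted.)

Invalid — quorum requirement not satisfied.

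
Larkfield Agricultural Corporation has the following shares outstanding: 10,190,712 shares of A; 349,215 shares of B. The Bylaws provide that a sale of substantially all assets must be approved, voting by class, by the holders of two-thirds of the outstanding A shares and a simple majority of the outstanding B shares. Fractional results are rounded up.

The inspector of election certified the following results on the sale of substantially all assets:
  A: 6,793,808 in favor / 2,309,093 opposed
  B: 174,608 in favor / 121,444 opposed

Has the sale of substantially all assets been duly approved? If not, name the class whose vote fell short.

Approved — every class gave the required vote.

A: 2/3 of 10190712 = 6793808; 6,793,808 required, 6,793,808 in favor — approved.
B: a majority of 349215 is 174608; 174,608 required, 174,608 in favor — approved.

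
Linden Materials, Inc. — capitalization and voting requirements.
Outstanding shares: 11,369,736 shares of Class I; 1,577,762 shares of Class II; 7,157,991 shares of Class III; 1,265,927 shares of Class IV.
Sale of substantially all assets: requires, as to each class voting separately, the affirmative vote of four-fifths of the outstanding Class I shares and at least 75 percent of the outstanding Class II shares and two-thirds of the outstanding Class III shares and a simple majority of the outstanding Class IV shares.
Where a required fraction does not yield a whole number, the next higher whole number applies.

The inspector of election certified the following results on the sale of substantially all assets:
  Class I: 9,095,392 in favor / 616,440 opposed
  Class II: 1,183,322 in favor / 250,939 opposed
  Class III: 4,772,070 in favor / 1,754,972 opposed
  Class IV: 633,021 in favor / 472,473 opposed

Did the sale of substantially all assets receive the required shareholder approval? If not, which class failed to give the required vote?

Class I: 4/5 of 11369736 = 9095788.80, rounded up to 9095789; 9,095,789 required, 9,095,392 in favor — not approved.
Class II: 3/4 of 1577762 = 1183321.50, rounded up to 1183322; 1,183,322 required, 1,183,322 in favor — approved.
Class III: 2/3 of 7157991 = 4771994; 4,771,994 required, 4,772,070 in favor — approved.
Class IV: a majority of 1265927 is 632964; 632,964 required, 633,021 in favor — approved.

Not approved — the Class I shares did not give the required vote.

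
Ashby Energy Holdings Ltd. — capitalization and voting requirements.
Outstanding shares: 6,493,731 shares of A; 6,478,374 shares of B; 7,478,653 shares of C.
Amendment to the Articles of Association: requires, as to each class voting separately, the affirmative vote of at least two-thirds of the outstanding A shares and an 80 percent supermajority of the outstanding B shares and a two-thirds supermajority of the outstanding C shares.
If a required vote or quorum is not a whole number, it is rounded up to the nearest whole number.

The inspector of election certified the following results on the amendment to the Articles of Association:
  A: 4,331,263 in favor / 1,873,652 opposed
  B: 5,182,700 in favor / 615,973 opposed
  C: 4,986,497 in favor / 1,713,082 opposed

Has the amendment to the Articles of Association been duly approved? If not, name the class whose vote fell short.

Approved — every class gave the required vote.

A: 2/3 of 6493731 = 4329154; 4,329,154 required, 4,331,263 in favor — approved.
B: 4/5 of 6478374 = 5182699.20, rounded up to 5182700; 5,182,700 required, 5,182,700 in favor — approved.
C: 2/3 of 7478653 = 4985768.67, rounded up to 4985769; 4,985,769 required, 4,986,497 in favor — approved.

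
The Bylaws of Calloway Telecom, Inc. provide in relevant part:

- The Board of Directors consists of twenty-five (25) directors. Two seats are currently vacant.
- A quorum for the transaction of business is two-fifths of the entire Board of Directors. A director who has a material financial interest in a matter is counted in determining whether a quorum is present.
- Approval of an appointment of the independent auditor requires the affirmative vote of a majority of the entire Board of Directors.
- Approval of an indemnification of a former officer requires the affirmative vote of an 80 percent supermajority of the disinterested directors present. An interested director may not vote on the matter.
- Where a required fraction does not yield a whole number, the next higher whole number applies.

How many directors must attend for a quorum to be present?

10

2/5 of 25 = 10.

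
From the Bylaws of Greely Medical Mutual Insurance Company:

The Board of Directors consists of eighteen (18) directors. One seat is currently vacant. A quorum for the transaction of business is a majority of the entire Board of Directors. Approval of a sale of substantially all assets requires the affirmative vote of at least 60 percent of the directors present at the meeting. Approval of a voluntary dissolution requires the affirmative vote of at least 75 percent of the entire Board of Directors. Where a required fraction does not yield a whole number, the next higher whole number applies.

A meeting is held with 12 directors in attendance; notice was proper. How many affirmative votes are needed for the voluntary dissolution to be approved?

The voluntary dissolution requires three-fourths of the entire Board of Directors (18).
3/4 of 18 = 13.50, rounded up to 14.
(Only 12 can vote, so the voluntary dissolution cannot pass at this meeting, but the required vote is still 14.)

14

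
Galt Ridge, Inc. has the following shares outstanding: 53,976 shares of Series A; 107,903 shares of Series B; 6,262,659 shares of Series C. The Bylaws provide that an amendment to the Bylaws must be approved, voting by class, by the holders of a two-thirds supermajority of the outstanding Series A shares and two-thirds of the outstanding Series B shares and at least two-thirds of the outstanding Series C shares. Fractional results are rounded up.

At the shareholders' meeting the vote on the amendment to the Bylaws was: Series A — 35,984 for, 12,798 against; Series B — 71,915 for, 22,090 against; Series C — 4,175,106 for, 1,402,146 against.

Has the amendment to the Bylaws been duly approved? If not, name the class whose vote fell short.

Series A: 2/3 of 53976 = 35984; 35,984 required, 35,984 in favor — approved.
Series B: 2/3 of 107903 = 71935.33, rounded up to 71936; 71,936 required, 71,915 in favor — not approved.
Series C: 2/3 of 6262659 = 4175106; 4,175,106 required, 4,175,106 in favor — approved.

Not approved — the Series B shares did not give the required vote.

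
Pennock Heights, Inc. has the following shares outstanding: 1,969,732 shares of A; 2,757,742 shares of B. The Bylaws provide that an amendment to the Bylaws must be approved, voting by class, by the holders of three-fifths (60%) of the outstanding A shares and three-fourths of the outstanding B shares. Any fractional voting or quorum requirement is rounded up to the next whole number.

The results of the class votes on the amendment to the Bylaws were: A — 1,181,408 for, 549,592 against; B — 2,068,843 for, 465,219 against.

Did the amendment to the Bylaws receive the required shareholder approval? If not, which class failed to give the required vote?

Not approved — the A shares did not give the required vote.

A: 3/5 of 1969732 = 1181839.20, rounded up to 1181840; 1,181,840 required, 1,181,408 in favor — not approved.
B: 3/4 of 2757742 = 2068306.50, rounded up to 2068307; 2,068,307 required, 2,068,843 in favor — approved.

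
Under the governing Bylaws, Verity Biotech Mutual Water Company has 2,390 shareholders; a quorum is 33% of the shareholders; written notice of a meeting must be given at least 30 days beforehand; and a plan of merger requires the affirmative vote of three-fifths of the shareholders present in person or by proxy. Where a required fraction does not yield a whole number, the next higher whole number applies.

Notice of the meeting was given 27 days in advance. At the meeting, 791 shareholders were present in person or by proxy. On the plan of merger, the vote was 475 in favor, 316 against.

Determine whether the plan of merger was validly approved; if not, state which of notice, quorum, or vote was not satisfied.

Invalid — notice requirement not satisfied.

Notice: 27 days given; 30 required. Not satisfied.
Quorum: 33% of 2,390 = 788.70, rounded up to 789; 791 present. Satisfied.
Vote: requires three-fifths of those present (791); 3/5 of 791 = 474.60, rounded up to 475, so 475 needed; 475 in favor. Satisfied.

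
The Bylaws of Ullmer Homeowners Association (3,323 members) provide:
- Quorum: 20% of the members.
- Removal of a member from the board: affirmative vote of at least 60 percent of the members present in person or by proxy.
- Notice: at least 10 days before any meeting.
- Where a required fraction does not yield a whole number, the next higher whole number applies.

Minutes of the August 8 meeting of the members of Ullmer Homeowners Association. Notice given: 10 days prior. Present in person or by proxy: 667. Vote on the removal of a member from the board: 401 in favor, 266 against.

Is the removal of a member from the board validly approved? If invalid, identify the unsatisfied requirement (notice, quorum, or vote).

Notice: 10 days given; 10 required. Satisfied.
Quorum: 20% of 3,323 = 664.60, rounded up to 665; 667 present. Satisfied.
Vote: requires three-fifths of those present (667); 3/5 of 667 = 400.20, rounded up to 401, so 401 needed; 401 in favor. Satisfied.

Valid — all requirements satisfied.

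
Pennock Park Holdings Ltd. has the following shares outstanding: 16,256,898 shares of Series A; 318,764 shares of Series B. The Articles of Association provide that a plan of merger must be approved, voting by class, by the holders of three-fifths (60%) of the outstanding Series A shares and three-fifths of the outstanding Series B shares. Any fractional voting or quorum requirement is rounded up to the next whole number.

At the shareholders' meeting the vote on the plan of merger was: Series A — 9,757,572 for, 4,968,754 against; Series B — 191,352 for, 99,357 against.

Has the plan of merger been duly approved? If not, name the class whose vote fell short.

Approved — every class gave the required vote.

Series A: 3/5 of 16256898 = 9754138.80, rounded up to 9754139; 9,754,139 required, 9,757,572 in favor — approved.
Series B: 3/5 of 318764 = 191258.40, rounded up to 191259; 191,259 required, 191,352 in favor — approved.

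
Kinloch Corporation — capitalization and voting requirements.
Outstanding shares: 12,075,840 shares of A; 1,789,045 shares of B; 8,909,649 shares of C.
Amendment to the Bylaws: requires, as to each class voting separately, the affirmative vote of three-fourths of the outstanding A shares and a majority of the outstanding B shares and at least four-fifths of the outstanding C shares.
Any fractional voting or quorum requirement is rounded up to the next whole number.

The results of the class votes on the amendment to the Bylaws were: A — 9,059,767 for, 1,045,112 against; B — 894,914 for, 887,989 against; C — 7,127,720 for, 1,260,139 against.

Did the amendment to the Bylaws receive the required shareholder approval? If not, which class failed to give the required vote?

A: 3/4 of 12075840 = 9056880; 9,056,880 required, 9,059,767 in favor — approved.
B: a majority of 1789045 is 894523; 894,523 required, 894,914 in favor — approved.
C: 4/5 of 8909649 = 7127719.20, rounded up to 7127720; 7,127,720 required, 7,127,720 in favor — approved.

Approved — every class gave the required vote.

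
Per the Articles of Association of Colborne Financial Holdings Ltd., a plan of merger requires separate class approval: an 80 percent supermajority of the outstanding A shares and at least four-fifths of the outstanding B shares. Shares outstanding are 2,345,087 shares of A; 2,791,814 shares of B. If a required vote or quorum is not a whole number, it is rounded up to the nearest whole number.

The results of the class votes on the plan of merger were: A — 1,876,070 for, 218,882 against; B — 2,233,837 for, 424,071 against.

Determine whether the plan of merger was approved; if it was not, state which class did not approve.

A: 4/5 of 2345087 = 1876069.60, rounded up to 1876070; 1,876,070 required, 1,876,070 in favor — approved.
B: 4/5 of 2791814 = 2233451.20, rounded up to 2233452; 2,233,452 required, 2,233,837 in favor — approved.

Approved — every class gave the required vote.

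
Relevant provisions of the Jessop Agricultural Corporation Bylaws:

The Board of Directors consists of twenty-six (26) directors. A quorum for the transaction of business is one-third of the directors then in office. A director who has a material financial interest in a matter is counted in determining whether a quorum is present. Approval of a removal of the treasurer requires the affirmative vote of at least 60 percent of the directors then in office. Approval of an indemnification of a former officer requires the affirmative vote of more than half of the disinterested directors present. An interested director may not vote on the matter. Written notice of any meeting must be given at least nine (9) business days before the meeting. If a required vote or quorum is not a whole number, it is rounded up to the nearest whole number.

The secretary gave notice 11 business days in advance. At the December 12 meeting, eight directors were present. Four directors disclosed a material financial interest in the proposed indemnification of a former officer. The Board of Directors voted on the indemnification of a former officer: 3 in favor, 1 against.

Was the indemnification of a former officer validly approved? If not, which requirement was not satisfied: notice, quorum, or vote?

Invalid — quorum requirement not satisfied.

Notice: 11 business days given; 9 required (11 ≥ 9). Satisfied.
Quorum: 8 present (interested directors count toward quorum); quorum is 9. Not satisfied.
Vote: the indemnification of a former officer requires a majority of the disinterested directors present (8 − 4 = 4). A majority of 4 is 3, so 3 affirmative votes are needed; 3 voted in favor. Satisfied. (Moot — without a quorum no business can be validly transacted.)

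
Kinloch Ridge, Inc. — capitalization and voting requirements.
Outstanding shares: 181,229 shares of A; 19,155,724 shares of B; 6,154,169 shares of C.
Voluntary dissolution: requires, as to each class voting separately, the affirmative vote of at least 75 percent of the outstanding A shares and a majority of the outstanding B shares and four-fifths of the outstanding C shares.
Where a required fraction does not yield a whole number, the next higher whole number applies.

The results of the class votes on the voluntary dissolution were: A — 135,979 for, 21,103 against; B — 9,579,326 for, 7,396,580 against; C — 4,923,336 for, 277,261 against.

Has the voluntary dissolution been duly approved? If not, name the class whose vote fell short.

Approved — every class gave the required vote.

A: 3/4 of 181229 = 135921.75, rounded up to 135922; 135,922 required, 135,979 in favor — approved.
B: a majority of 19155724 is 9577863; 9,577,863 required, 9,579,326 in favor — approved.
C: 4/5 of 6154169 = 4923335.20, rounded up to 4923336; 4,923,336 required, 4,923,336 in favor — approved.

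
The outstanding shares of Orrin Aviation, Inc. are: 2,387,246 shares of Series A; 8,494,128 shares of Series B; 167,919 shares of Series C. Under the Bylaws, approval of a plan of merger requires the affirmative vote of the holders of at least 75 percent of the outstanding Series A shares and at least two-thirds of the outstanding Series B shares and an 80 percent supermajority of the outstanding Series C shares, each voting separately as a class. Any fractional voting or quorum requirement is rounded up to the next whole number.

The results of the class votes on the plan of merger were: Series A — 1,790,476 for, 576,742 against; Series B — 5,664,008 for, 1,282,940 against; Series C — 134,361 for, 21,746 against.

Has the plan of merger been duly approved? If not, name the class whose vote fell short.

Series A: 3/4 of 2387246 = 1790434.50, rounded up to 1790435; 1,790,435 required, 1,790,476 in favor — approved.
Series B: 2/3 of 8494128 = 5662752; 5,662,752 required, 5,664,008 in favor — approved.
Series C: 4/5 of 167919 = 134335.20, rounded up to 134336; 134,336 required, 134,361 in favor — approved.

Approved — every class gave the required vote.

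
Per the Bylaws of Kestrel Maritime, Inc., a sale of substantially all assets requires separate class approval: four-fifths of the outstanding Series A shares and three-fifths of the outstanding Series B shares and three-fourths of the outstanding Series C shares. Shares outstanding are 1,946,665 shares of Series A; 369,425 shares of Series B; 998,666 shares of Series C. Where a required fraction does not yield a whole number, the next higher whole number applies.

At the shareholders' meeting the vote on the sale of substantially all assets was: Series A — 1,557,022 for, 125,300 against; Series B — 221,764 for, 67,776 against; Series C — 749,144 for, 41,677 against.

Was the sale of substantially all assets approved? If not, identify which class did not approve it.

Series A: 4/5 of 1946665 = 1557332; 1,557,332 required, 1,557,022 in favor — not approved.
Series B: 3/5 of 369425 = 221655; 221,655 required, 221,764 in favor — approved.
Series C: 3/4 of 998666 = 748999.50, rounded up to 749000; 749,000 required, 749,144 in favor — approved.

Not approved — the Series A shares did not give the required vote.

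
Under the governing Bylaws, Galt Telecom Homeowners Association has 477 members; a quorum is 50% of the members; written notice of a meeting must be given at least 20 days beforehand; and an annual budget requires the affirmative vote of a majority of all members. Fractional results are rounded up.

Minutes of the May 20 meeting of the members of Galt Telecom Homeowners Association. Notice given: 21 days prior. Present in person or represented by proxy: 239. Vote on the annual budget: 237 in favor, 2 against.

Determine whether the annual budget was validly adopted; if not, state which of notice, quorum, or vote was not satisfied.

Invalid — vote requirement not satisfied.

Notice: 21 days given; 20 required. Satisfied.
Quorum: 50% of 477 = 238.50, rounded up to 239; 239 present. Satisfied.
Vote: requires a majority of all members (477); a majority of 477 is 239, so 239 needed; 237 in favor. Not satisfied.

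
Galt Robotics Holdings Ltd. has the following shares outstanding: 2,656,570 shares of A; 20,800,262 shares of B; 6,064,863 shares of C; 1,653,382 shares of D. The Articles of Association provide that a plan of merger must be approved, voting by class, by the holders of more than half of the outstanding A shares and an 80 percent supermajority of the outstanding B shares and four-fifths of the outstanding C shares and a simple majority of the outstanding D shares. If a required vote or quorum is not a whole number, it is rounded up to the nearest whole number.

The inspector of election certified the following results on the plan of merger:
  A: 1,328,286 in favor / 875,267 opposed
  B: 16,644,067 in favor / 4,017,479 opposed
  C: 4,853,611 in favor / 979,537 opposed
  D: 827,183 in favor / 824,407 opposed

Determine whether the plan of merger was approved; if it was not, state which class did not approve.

Approved — every class gave the required vote.

A: a majority of 2656570 is 1328286; 1,328,286 required, 1,328,286 in favor — approved.
B: 4/5 of 20800262 = 16640209.60, rounded up to 16640210; 16,640,210 required, 16,644,067 in favor — approved.
C: 4/5 of 6064863 = 4851890.40, rounded up to 4851891; 4,851,891 required, 4,853,611 in favor — approved.
D: a majority of 1653382 is 826692; 826,692 required, 827,183 in favor — approved.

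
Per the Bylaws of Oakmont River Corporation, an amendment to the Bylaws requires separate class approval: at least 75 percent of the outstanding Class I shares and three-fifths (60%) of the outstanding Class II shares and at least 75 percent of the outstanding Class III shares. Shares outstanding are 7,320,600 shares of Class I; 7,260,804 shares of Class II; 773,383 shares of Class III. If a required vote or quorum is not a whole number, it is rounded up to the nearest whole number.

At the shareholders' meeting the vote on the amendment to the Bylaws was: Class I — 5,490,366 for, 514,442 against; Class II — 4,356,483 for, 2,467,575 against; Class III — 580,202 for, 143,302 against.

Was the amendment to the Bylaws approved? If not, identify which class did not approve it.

Not approved — the Class I shares did not give the required vote.

Class I: 3/4 of 7320600 = 5490450; 5,490,450 required, 5,490,366 in favor — not approved.
Class II: 3/5 of 7260804 = 4356482.40, rounded up to 4356483; 4,356,483 required, 4,356,483 in favor — approved.
Class III: 3/4 of 773383 = 580037.25, rounded up to 580038; 580,038 required, 580,202 in favor — approved.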